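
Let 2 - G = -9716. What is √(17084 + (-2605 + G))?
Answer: √24197 ≈ 155.55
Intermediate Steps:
G = 9718 (G = 2 - 1*(-9716) = 2 + 9716 = 9718)
√(17084 + (-2605 + G)) = √(17084 + (-2605 + 9718)) = √(17084 + 7113) = √24197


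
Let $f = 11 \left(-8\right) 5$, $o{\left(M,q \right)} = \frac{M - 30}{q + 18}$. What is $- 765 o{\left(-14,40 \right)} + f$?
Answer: $\frac{4070}{29} \approx 140.34$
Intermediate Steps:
$o{\left(M,q \right)} = \frac{-30 + M}{18 + q}$
$f = -440$ ($f = \left(-88\right) 5 = -440$)
$- 765 o{\left(-14,40 \right)} + f = - 765 \frac{-30 - 14}{18 + 40} - 440 = - 765 \cdot \frac{1}{58} \left(-44\right) - 440 = \left(-765\right) \left(- \frac{22}{29}\right) - 440 = \frac{16830}{29} - 440 = \frac{4070}{29}$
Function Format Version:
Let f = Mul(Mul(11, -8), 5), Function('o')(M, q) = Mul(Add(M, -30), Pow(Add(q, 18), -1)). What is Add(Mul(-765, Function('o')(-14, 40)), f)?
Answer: Rational(4070, 29) ≈ 140.34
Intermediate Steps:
Function('o')(M, q) = Mul(Pow(Add(18, q), -1), Add(-30, M)) (Function('o')(M, q) = Mul(Add(-30, M), Pow(Add(18, q), -1)) = Mul(Pow(Add(18, q), -1), Add(-30, M)))
f = -440 (f = Mul(-88, 5) = -440)
Add(Mul(-765, Function('o')(-14, 40)), f) = Add(Mul(-765, Mul(Pow(Add(18, 40), -1), Add(-30, -14))), -440) = Add(Mul(-765, Mul(Pow(58, -1), -44)), -440) = Add(Mul(-765, Mul(Rational(1, 58), -44)), -440) = Add(Mul(-765, Rational(-22, 29)), -440) = Add(Rational(16830, 29), -440) = Rational(4070, 29)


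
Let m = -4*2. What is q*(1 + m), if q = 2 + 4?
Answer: -42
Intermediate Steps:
q = 6
m = -8
q*(1 + m) = 6*(1 - 8) = 6*(-7) = -42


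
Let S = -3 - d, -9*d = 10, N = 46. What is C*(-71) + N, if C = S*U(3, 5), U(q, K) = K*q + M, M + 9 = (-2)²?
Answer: 12484/9 ≈ 1387.1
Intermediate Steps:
d = -10/9 (d = -⅑*10 = -10/9 ≈ -1.1111)
M = -5 (M = -9 + (-2)² = -9 + 4 = -5)
U(q, K) = -5 + K*q (U(q, K) = K*q - 5 = -5 + K*q)
S = -17/9 (S = -3 - 1*(-10/9) = -3 + 10/9 = -17/9 ≈ -1.8889)
C = -170/9 (C = -17*(-5 + 5*3)/9 = -17*(-5 + 15)/9 = -17/9*10 = -170/9 ≈ -18.889)
C*(-71) + N = -170/9*(-71) + 46 = 12070/9 + 46 = 12484/9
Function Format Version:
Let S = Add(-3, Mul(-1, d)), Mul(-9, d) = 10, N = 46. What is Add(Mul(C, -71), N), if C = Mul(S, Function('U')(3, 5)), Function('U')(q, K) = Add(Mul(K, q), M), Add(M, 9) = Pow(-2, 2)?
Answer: Rational(12484, 9) ≈ 1387.1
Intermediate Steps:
d = Rational(-10, 9) (d = Mul(Rational(-1, 9), 10) = Rational(-10, 9) ≈ -1.1111)
M = -5 (M = Add(-9, Pow(-2, 2)) = Add(-9, 4) = -5)
Function('U')(q, K) = Add(-5, Mul(K, q)) (Function('U')(q, K) = Add(Mul(K, q), -5) = Add(-5, Mul(K, q)))
S = Rational(-17, 9) (S = Add(-3, Mul(-1, Rational(-10, 9))) = Add(-3, Rational(10, 9)) = Rational(-17, 9) ≈ -1.8889)
C = Rational(-170, 9) (C = Mul(Rational(-17, 9), Add(-5, Mul(5, 3))) = Mul(Rational(-17, 9), Add(-5, 15)) = Mul(Rational(-17, 9), 10) = Rational(-170, 9) ≈ -18.889)
Add(Mul(C, -71), N) = Add(Mul(Rational(-170, 9), -71), 46) = Add(Rational(12070, 9), 46) = Rational(12484, 9)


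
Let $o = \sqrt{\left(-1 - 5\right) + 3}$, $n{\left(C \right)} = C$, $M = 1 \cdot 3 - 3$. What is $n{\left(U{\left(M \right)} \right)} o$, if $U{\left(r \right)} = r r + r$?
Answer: $0$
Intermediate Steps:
$M = 0$ ($M = 3 - 3 = 0$)
$U{\left(r \right)} = r + r^{2}$ ($U{\left(r \right)} = r^{2} + r = r + r^{2}$)
$o = i \sqrt{3}$ ($o = \sqrt{\left(-1 - 5\right) + 3} = \sqrt{-6 + 3} = \sqrt{-3} = i \sqrt{3} \approx 1.732 i$)
$n{\left(U{\left(M \right)} \right)} o = 0 \left(1 + 0\right) i \sqrt{3} = 0 \cdot 1 i \sqrt{3} = 0 i \sqrt{3} = 0$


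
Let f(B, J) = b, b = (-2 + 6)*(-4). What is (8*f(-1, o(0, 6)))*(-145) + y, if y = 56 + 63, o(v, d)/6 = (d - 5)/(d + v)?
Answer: 18679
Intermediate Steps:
b = -16 (b = 4*(-4) = -16)
o(v, d) = 6*(-5 + d)/(d + v) (o(v, d) = 6*((d - 5)/(d + v)) = 6*((-5 + d)/(d + v)) = 6*(-5 + d)/(d + v))
y = 119
f(B, J) = -16
(8*f(-1, o(0, 6)))*(-145) + y = (8*(-16))*(-145) + 119 = -128*(-145) + 119 = 18560 + 119 = 18679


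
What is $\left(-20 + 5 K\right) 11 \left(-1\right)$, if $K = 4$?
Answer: $0$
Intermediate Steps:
$\left(-20 + 5 K\right) 11 \left(-1\right) = \left(-20 + 5 \cdot 4\right) 11 \left(-1\right) = \left(-20 + 20\right) \left(-11\right) = 0 \left(-11\right) = 0$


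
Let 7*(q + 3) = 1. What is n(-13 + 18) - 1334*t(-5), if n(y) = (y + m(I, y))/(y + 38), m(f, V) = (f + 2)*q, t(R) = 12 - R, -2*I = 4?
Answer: -975149/43 ≈ -22678.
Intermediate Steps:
q = -20/7 (q = -3 + (⅐)*1 = -3 + ⅐ = -20/7 ≈ -2.8571)
I = -2 (I = -½*4 = -2)
m(f, V) = -40/7 - 20*f/7 (m(f, V) = (f + 2)*(-20/7) = (2 + f)*(-20/7) = -40/7 - 20*f/7)
n(y) = y/(38 + y) (n(y) = (y + (-40/7 - 20/7*(-2)))/(y + 38) = (y + (-40/7 + 40/7))/(38 + y) = (y + 0)/(38 + y) = y/(38 + y))
n(-13 + 18) - 1334*t(-5) = (-13 + 18)/(38 + (-13 + 18)) - 1334*(12 - 1*(-5)) = 5/(38 + 5) - 1334*(12 + 5) = 5/43 - 1334*17 = 5*(1/43) - 22678 = 5/43 - 22678 = -975149/43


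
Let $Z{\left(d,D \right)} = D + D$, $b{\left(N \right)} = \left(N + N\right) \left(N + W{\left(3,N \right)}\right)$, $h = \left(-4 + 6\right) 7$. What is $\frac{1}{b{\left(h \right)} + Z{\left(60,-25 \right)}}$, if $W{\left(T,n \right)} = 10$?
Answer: $\frac{1}{622} \approx 0.0016077$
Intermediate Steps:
$h = 14$ ($h = 2 \cdot 7 = 14$)
$b{\left(N \right)} = 2 N \left(10 + N\right)$ ($b{\left(N \right)} = \left(N + N\right) \left(N + 10\right) = 2 N \left(10 + N\right)$)
$Z{\left(d,D \right)} = 2 D$
$\frac{1}{b{\left(h \right)} + Z{\left(60,-25 \right)}} = \frac{1}{2 \cdot 14 \left(10 + 14\right) + 2 \left(-25\right)} = \frac{1}{2 \cdot 14 \cdot 24 - 50} = \frac{1}{672 - 50} = \frac{1}{622}$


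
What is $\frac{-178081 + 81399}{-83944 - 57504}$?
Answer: $\frac{48341}{70724} \approx 0.68352$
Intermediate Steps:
$\frac{-178081 + 81399}{-83944 - 57504} = - \frac{96682}{-141448} = \left(-96682\right) \left(- \frac{1}{141448}\right) = \frac{48341}{70724}$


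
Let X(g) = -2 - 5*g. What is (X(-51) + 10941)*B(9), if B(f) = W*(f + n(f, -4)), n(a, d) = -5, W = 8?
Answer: 358208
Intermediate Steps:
B(f) = -40 + 8*f (B(f) = 8*(f - 5) = 8*(-5 + f) = -40 + 8*f)
(X(-51) + 10941)*B(9) = ((-2 - 5*(-51)) + 10941)*(-40 + 8*9) = ((-2 + 255) + 10941)*(-40 + 72) = (253 + 10941)*32 = 11194*32 = 358208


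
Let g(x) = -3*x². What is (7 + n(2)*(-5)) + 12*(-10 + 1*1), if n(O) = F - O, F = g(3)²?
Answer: -3736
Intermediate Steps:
F = 729 (F = (-3*3²)² = (-3*9)² = (-27)² = 729)
n(O) = 729 - O
(7 + n(2)*(-5)) + 12*(-10 + 1*1) = (7 + (729 - 1*2)*(-5)) + 12*(-10 + 1*1) = (7 + (729 - 2)*(-5)) + 12*(-10 + 1) = (7 + 727*(-5)) + 12*(-9) = (7 - 3635) - 108 = -3628 - 108 = -3736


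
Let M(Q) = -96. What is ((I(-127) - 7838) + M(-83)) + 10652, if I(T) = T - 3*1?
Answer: 2588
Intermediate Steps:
I(T) = -3 + T (I(T) = T - 3 = -3 + T)
((I(-127) - 7838) + M(-83)) + 10652 = (((-3 - 127) - 7838) - 96) + 10652 = ((-130 - 7838) - 96) + 10652 = (-7968 - 96) + 10652 = -8064 + 10652 = 2588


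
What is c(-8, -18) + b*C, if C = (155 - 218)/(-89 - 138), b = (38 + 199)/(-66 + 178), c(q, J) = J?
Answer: -63243/3632 ≈ -17.413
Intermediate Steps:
b = 237/112 ≈ 2.1161
C = 63/227 (C = -63/(-227) = -63*(-1/227) = 63/227 ≈ 0.27753)
c(-8, -18) + b*C = -18 + (237/112)*(63/227) = -18 + 2133/3632 = -63243/3632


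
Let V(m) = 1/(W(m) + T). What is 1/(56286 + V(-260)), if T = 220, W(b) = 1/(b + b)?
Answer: 114399/6439062634 ≈ 1.7766e-5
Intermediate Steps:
W(b) = 1/(2*b)
V(m) = 1/(220 + 1/(2*m)) (V(m) = 1/(1/(2*m) + 220) = 1/(220 + 1/(2*m)))
1/(56286 + V(-260)) = 1/(56286 + 2*(-260)/(1 + 440*(-260))) = 1/(56286 + 2*(-260)/(1 - 114400)) = 1/(56286 + 2*(-260)/(-114399)) = 1/(56286 + 2*(-260)*(-1/114399)) = 1/(56286 + 520/114399) = 1/(6439062634/114399) = 114399/6439062634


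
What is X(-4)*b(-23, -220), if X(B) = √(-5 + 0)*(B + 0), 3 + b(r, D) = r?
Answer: 104*I*√5 ≈ 232.55*I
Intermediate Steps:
b(r, D) = -3 + r
X(B) = I*B*√5 (X(B) = √(-5)*B = (I*√5)*B = I*B*√5)
X(-4)*b(-23, -220) = (I*(-4)*√5)*(-3 - 23) = -4*I*√5*(-26) = 104*I*√5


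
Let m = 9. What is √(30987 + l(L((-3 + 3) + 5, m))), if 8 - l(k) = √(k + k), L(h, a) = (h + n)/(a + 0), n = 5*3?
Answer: √(278955 - 6*√10)/3 ≈ 176.05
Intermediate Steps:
n = 15
L(h, a) = (15 + h)/a (L(h, a) = (h + 15)/(a + 0) = (15 + h)/a)
l(k) = 8 - √2*√k (l(k) = 8 - √(k + k) = 8 - √(2*k) = 8 - √2*√k)
√(30987 + l(L((-3 + 3) + 5, m))) = √(30987 + (8 - √2*√((15 + ((-3 + 3) + 5))/9))) = √(30987 + (8 - √2*√((15 + (0 + 5))/9))) = √(30987 + (8 - √2*√((15 + 5)/9))) = √(30987 + (8 - √2*√((⅑)*20))) = √(30987 + (8 - √2*√(20/9))) = √(30987 + (8 - √2*2*√5/3)) = √(30987 + (8 - 2*√10/3)) = √(30995 - 2*√10/3)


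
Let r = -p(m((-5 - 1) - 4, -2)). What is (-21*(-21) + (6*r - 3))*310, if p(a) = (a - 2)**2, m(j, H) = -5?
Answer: 44640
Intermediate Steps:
p(a) = (-2 + a)**2
r = -49 (r = -(-2 - 5)**2 = -1*(-7)**2 = -1*49 = -49)
(-21*(-21) + (6*r - 3))*310 = (-21*(-21) + (6*(-49) - 3))*310 = (441 + (-294 - 3))*310 = (441 - 297)*310 = 144*310 = 44640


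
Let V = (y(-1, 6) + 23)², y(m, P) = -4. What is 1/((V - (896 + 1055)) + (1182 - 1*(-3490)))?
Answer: 1/3082 ≈ 0.00032446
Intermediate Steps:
V = 361 (V = (-4 + 23)² = 19² = 361)
1/((V - (896 + 1055)) + (1182 - 1*(-3490))) = 1/((361 - (896 + 1055)) + (1182 - 1*(-3490))) = 1/((361 - 1*1951) + (1182 + 3490)) = 1/((361 - 1951) + 4672) = 1/(-1590 + 4672) = 1/3082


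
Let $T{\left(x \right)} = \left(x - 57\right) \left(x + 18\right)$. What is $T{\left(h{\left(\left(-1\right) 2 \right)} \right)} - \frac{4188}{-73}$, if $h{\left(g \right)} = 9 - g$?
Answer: $- \frac{93194}{73} \approx -1276.6$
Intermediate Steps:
$T{\left(x \right)} = \left(-57 + x\right) \left(18 + x\right)$
$T{\left(h{\left(\left(-1\right) 2 \right)} \right)} - \frac{4188}{-73} = \left(-1026 + \left(9 - \left(-1\right) 2\right)^{2} - 39 \left(9 - \left(-1\right) 2\right)\right) - \frac{4188}{-73} = \left(-1026 + \left(9 - -2\right)^{2} - 39 \left(9 - -2\right)\right) - - \frac{4188}{73} = \left(-1026 + \left(9 + 2\right)^{2} - 39 \left(9 + 2\right)\right) + \frac{4188}{73} = \left(-1026 + 11^{2} - 429\right) + \frac{4188}{73} = \left(-1026 + 121 - 429\right) + \frac{4188}{73} = -1334 + \frac{4188}{73} = - \frac{93194}{73}$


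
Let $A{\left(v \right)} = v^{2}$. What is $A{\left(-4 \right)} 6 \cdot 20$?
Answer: $1920$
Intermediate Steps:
$A{\left(-4 \right)} 6 \cdot 20 = \left(-4\right)^{2} \cdot 6 \cdot 20 = 16 \cdot 6 \cdot 20 = 96 \cdot 20 = 1920$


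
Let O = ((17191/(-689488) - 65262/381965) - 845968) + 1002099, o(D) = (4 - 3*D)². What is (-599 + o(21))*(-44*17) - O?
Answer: -608853897941552469/263360283920 ≈ -2.3119e+6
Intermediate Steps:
O = 41118652924987349/263360283920 (O = ((17191*(-1/689488) - 65262*1/381965) - 845968) + 1002099 = ((-17191/689488 - 65262/381965) - 845968) + 1002099 = (-51563726171/263360283920 - 845968) + 1002099 = -222794424230960731/263360283920 + 1002099 = 41118652924987349/263360283920 ≈ 1.5613e+5)
(-599 + o(21))*(-44*17) - O = (-599 + (-4 + 3*21)²)*(-44*17) - 1*41118652924987349/263360283920 = (-599 + (-4 + 63)²)*(-748) - 41118652924987349/263360283920 = (-599 + 59²)*(-748) - 41118652924987349/263360283920 = (-599 + 3481)*(-748) - 41118652924987349/263360283920 = 2882*(-748) - 41118652924987349/263360283920 = -2155736 - 41118652924987349/263360283920 = -608853897941552469/263360283920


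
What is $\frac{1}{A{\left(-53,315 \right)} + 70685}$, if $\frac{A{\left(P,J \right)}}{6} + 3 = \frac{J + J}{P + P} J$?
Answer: $\frac{53}{3150001} \approx 1.6825 \cdot 10^{-5}$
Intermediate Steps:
$A{\left(P,J \right)} = -18 + \frac{6 J^{2}}{P}$ ($A{\left(P,J \right)} = -18 + 6 \frac{J + J}{P + P} J = -18 + 6 \frac{2 J}{2 P} J = -18 + 6 \cdot 2 J \frac{1}{2 P} J = -18 + 6 \frac{J}{P} J = -18 + 6 \frac{J^{2}}{P} = -18 + \frac{6 J^{2}}{P}$)
$\frac{1}{A{\left(-53,315 \right)} + 70685} = \frac{1}{\left(-18 + \frac{6 \cdot 315^{2}}{-53}\right) + 70685} = \frac{1}{\left(-18 + 6 \cdot 99225 \left(- \frac{1}{53}\right)\right) + 70685} = \frac{1}{\left(-18 - \frac{595350}{53}\right) + 70685} = \frac{1}{- \frac{596304}{53} + 70685} = \frac{1}{\frac{3150001}{53}} = \frac{53}{3150001}$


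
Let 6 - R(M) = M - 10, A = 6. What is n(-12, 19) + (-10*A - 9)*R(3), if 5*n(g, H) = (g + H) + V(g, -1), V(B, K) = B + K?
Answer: -4491/5 ≈ -898.20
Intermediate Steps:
R(M) = 16 - M (R(M) = 6 - (M - 10) = 6 - (-10 + M) = 6 + (10 - M) = 16 - M)
n(g, H) = -⅕ + H/5 + 2*g/5 (n(g, H) = ((g + H) + (g - 1))/5 = ((H + g) + (-1 + g))/5 = (-1 + H + 2*g)/5 = -⅕ + H/5 + 2*g/5)
n(-12, 19) + (-10*A - 9)*R(3) = (-⅕ + (⅕)*19 + (⅖)*(-12)) + (-10*6 - 9)*(16 - 1*3) = (-⅕ + 19/5 - 24/5) + (-60 - 9)*(16 - 3) = -6/5 - 69*13 = -6/5 - 897 = -4491/5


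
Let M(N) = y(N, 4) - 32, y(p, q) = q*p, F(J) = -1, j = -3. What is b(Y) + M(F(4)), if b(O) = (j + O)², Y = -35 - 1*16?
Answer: 2880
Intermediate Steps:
y(p, q) = p*q
Y = -51 (Y = -35 - 16 = -51)
M(N) = -32 + 4*N (M(N) = N*4 - 32 = 4*N - 32 = -32 + 4*N)
b(O) = (-3 + O)²
b(Y) + M(F(4)) = (-3 - 51)² + (-32 + 4*(-1)) = (-54)² + (-32 - 4) = 2916 - 36 = 2880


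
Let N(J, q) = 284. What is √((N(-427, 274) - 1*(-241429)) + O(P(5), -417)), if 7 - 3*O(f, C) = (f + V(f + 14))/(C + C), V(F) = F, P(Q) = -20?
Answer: √42031635791/417 ≈ 491.65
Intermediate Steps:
O(f, C) = 7/3 - (14 + 2*f)/(6*C) (O(f, C) = 7/3 - (f + (f + 14))/(3*(C + C)) = 7/3 - (f + (14 + f))/(3*(2*C)) = 7/3 - (14 + 2*f)*1/(2*C)/3 = 7/3 - (14 + 2*f)/(6*C))
√((N(-427, 274) - 1*(-241429)) + O(P(5), -417)) = √((284 - 1*(-241429)) + (⅓)*(-7 - 1*(-20) + 7*(-417))/(-417)) = √((284 + 241429) + (⅓)*(-1/417)*(-7 + 20 - 2919)) = √(241713 + (⅓)*(-1/417)*(-2906)) = √(241713 + 2906/1251) = √(302385869/1251) = √42031635791/417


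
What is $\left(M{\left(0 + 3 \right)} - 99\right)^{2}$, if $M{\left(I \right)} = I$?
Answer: $9216$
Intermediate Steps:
$\left(M{\left(0 + 3 \right)} - 99\right)^{2} = \left(\left(0 + 3\right) - 99\right)^{2} = \left(3 - 99\right)^{2} = \left(-96\right)^{2} = 9216$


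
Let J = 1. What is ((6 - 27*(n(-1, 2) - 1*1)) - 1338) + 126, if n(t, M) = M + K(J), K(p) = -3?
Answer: -1152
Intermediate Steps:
n(t, M) = -3 + M (n(t, M) = M - 3 = -3 + M)
((6 - 27*(n(-1, 2) - 1*1)) - 1338) + 126 = ((6 - 27*((-3 + 2) - 1*1)) - 1338) + 126 = ((6 - 27*(-1 - 1)) - 1338) + 126 = ((6 - 27*(-2)) - 1338) + 126 = ((6 + 54) - 1338) + 126 = (60 - 1338) + 126 = -1278 + 126 = -1152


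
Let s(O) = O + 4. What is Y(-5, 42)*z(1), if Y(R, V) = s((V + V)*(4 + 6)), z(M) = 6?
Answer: 5064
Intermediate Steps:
s(O) = 4 + O
Y(R, V) = 4 + 20*V (Y(R, V) = 4 + (V + V)*(4 + 6) = 4 + (2*V)*10 = 4 + 20*V)
Y(-5, 42)*z(1) = (4 + 20*42)*6 = (4 + 840)*6 = 844*6 = 5064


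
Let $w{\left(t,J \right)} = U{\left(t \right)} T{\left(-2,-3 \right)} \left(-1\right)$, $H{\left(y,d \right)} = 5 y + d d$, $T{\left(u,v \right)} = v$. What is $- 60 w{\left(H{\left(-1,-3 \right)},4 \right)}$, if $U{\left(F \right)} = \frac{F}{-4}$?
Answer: $180$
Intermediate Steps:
$U{\left(F \right)} = - \frac{F}{4}$ ($U{\left(F \right)} = F \left(- \frac{1}{4}\right) = - \frac{F}{4}$)
$H{\left(y,d \right)} = d^{2} + 5 y$ ($H{\left(y,d \right)} = 5 y + d^{2} = d^{2} + 5 y$)
$w{\left(t,J \right)} = - \frac{3 t}{4}$ ($w{\left(t,J \right)} = - \frac{t}{4} \left(-3\right) \left(-1\right) = \frac{3 t}{4} \left(-1\right) = - \frac{3 t}{4}$)
$- 60 w{\left(H{\left(-1,-3 \right)},4 \right)} = - 60 \left(- \frac{3 \left(\left(-3\right)^{2} + 5 \left(-1\right)\right)}{4}\right) = - 60 \left(- \frac{3 \left(9 - 5\right)}{4}\right) = - 60 \left(\left(- \frac{3}{4}\right) 4\right) = \left(-60\right) \left(-3\right) = 180$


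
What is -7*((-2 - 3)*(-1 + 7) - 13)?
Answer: 301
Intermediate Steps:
-7*((-2 - 3)*(-1 + 7) - 13) = -7*(-5*6 - 13) = -7*(-30 - 13) = -7*(-43) = 301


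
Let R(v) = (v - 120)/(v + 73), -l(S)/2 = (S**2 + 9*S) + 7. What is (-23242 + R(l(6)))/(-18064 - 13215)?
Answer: 2811968/3784759 ≈ 0.74297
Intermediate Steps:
l(S) = -14 - 18*S - 2*S**2 (l(S) = -2*((S**2 + 9*S) + 7) = -2*(7 + S**2 + 9*S) = -14 - 18*S - 2*S**2)
R(v) = (-120 + v)/(73 + v)
(-23242 + R(l(6)))/(-18064 - 13215) = (-23242 + (-120 + (-14 - 18*6 - 2*6**2))/(73 + (-14 - 18*6 - 2*6**2)))/(-18064 - 13215) = (-23242 + (-120 + (-14 - 108 - 2*36))/(73 + (-14 - 108 - 2*36)))/(-31279) = (-23242 + (-120 + (-14 - 108 - 72))/(73 + (-14 - 108 - 72)))*(-1/31279) = (-23242 + (-120 - 194)/(73 - 194))*(-1/31279) = (-23242 - 314/(-121))*(-1/31279) = (-23242 - 1/121*(-314))*(-1/31279) = (-23242 + 314/121)*(-1/31279) = -2811968/121*(-1/31279) = 2811968/3784759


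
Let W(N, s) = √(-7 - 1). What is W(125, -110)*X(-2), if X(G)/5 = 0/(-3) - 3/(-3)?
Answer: 10*I*√2 ≈ 14.142*I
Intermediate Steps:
X(G) = 5 (X(G) = 5*(0/(-3) - 3/(-3)) = 5*(0*(-⅓) - 3*(-⅓)) = 5*(0 + 1) = 5*1 = 5)
W(N, s) = 2*I*√2 (W(N, s) = √(-8) = 2*I*√2)
W(125, -110)*X(-2) = (2*I*√2)*5 = 10*I*√2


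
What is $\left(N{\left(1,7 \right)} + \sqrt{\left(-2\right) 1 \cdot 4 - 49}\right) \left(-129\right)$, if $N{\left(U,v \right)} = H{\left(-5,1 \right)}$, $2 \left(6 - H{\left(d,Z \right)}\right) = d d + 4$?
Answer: $\frac{2193}{2} - 129 i \sqrt{57} \approx 1096.5 - 973.93 i$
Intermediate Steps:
$H{\left(d,Z \right)} = 4 - \frac{d^{2}}{2}$ ($H{\left(d,Z \right)} = 6 - \frac{d d + 4}{2} = 6 - \frac{d^{2} + 4}{2} = 6 - \frac{4 + d^{2}}{2} = 6 - \left(2 + \frac{d^{2}}{2}\right) = 4 - \frac{d^{2}}{2}$)
$N{\left(U,v \right)} = - \frac{17}{2}$ ($N{\left(U,v \right)} = 4 - \frac{\left(-5\right)^{2}}{2} = 4 - \frac{25}{2} = - \frac{17}{2}$)
$\left(N{\left(1,7 \right)} + \sqrt{\left(-2\right) 1 \cdot 4 - 49}\right) \left(-129\right) = \left(- \frac{17}{2} + \sqrt{\left(-2\right) 1 \cdot 4 - 49}\right) \left(-129\right) = \left(- \frac{17}{2} + \sqrt{\left(-2\right) 4 - 49}\right) \left(-129\right) = \left(- \frac{17}{2} + \sqrt{-8 - 49}\right) \left(-129\right) = \left(- \frac{17}{2} + \sqrt{-57}\right) \left(-129\right) = \left(- \frac{17}{2} + i \sqrt{57}\right) \left(-129\right) = \frac{2193}{2} - 129 i \sqrt{57}$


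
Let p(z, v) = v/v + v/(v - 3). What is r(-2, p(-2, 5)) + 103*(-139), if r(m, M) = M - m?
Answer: -28623/2 ≈ -14312.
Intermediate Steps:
p(z, v) = 1 + v/(-3 + v)
r(-2, p(-2, 5)) + 103*(-139) = ((-3 + 2*5)/(-3 + 5) - 1*(-2)) + 103*(-139) = ((-3 + 10)/2 + 2) - 14317 = ((1/2)*7 + 2) - 14317 = (7/2 + 2) - 14317 = 11/2 - 14317 = -28623/2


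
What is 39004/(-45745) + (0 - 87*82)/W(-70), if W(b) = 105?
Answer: -629410/9149 ≈ -68.796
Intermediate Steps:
39004/(-45745) + (0 - 87*82)/W(-70) = 39004/(-45745) + (0 - 87*82)/105 = 39004*(-1/45745) + (0 - 7134)*(1/105) = -5572/6535 - 7134*1/105 = -5572/6535 - 2378/35 = -629410/9149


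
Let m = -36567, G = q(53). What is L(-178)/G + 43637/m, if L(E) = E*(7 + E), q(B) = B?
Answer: 1110713585/1938051 ≈ 573.11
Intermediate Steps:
G = 53
L(-178)/G + 43637/m = -178*(7 - 178)/53 + 43637/(-36567) = -178*(-171)*(1/53) + 43637*(-1/36567) = 30438*(1/53) - 43637/36567 = 30438/53 - 43637/36567 = 1110713585/1938051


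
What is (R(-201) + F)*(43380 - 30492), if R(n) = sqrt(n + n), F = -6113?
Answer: -78784344 + 12888*I*sqrt(402) ≈ -7.8784e+7 + 2.584e+5*I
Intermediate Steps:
R(n) = sqrt(2)*sqrt(n) (R(n) = sqrt(2*n) = sqrt(2)*sqrt(n))
(R(-201) + F)*(43380 - 30492) = (sqrt(2)*sqrt(-201) - 6113)*(43380 - 30492) = (sqrt(2)*(I*sqrt(201)) - 6113)*12888 = (I*sqrt(402) - 6113)*12888 = (-6113 + I*sqrt(402))*12888 = -78784344 + 12888*I*sqrt(402)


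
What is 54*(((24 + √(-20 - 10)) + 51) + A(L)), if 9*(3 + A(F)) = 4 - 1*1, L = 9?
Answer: 3906 + 54*I*√30 ≈ 3906.0 + 295.77*I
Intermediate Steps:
A(F) = -8/3 (A(F) = -3 + (4 - 1*1)/9 = -3 + (4 - 1)/9 = -3 + (⅑)*3 = -3 + ⅓ = -8/3)
54*(((24 + √(-20 - 10)) + 51) + A(L)) = 54*(((24 + √(-20 - 10)) + 51) - 8/3) = 54*(((24 + √(-30)) + 51) - 8/3) = 54*(((24 + I*√30) + 51) - 8/3) = 54*((75 + I*√30) - 8/3) = 54*(217/3 + I*√30) = 3906 + 54*I*√30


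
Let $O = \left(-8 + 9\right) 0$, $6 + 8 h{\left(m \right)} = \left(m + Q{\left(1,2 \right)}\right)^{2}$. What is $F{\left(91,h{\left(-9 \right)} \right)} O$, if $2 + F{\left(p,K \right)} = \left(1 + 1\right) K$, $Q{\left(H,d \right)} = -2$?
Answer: $0$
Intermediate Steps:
$h{\left(m \right)} = - \frac{3}{4} + \frac{\left(-2 + m\right)^{2}}{8}$ ($h{\left(m \right)} = - \frac{3}{4} + \frac{\left(m - 2\right)^{2}}{8} = - \frac{3}{4} + \frac{\left(-2 + m\right)^{2}}{8}$)
$F{\left(p,K \right)} = -2 + 2 K$ ($F{\left(p,K \right)} = -2 + \left(1 + 1\right) K = -2 + 2 K$)
$O = 0$ ($O = 1 \cdot 0 = 0$)
$F{\left(91,h{\left(-9 \right)} \right)} O = \left(-2 + 2 \left(- \frac{3}{4} + \frac{\left(-2 - 9\right)^{2}}{8}\right)\right) 0 = \left(-2 + 2 \left(- \frac{3}{4} + \frac{\left(-11\right)^{2}}{8}\right)\right) 0 = \left(-2 + 2 \left(- \frac{3}{4} + \frac{1}{8} \cdot 121\right)\right) 0 = \left(-2 + 2 \left(- \frac{3}{4} + \frac{121}{8}\right)\right) 0 = \left(-2 + 2 \cdot \frac{115}{8}\right) 0 = \left(-2 + \frac{115}{4}\right) 0 = \frac{107}{4} \cdot 0 = 0$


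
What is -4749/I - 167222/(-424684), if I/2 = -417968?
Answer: 35450928527/88752161056 ≈ 0.39944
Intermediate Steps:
I = -835936 (I = 2*(-417968) = -835936)
-4749/I - 167222/(-424684) = -4749/(-835936) - 167222/(-424684) = -4749*(-1/835936) - 167222*(-1/424684) = 4749/835936 + 83611/212342 = 35450928527/88752161056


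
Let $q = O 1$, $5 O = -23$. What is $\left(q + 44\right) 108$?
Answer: $\frac{21276}{5} \approx 4255.2$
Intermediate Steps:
$O = - \frac{23}{5}$ ($O = \frac{1}{5} \left(-23\right) = - \frac{23}{5} \approx -4.6$)
$q = - \frac{23}{5}$ ($q = \left(- \frac{23}{5}\right) 1 = - \frac{23}{5} \approx -4.6$)
$\left(q + 44\right) 108 = \left(- \frac{23}{5} + 44\right) 108 = \frac{197}{5} \cdot 108 = \frac{21276}{5}$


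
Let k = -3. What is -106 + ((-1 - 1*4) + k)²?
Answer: -42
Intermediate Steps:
-106 + ((-1 - 1*4) + k)² = -106 + ((-1 - 1*4) - 3)² = -106 + ((-1 - 4) - 3)² = -106 + (-5 - 3)² = -106 + (-8)² = -106 + 64 = -42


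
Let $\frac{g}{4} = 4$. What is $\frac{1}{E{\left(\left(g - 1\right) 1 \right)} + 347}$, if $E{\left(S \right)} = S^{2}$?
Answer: $\frac{1}{572} \approx 0.0017483$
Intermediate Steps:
$g = 16$ ($g = 4 \cdot 4 = 16$)
$\frac{1}{E{\left(\left(g - 1\right) 1 \right)} + 347} = \frac{1}{\left(\left(16 - 1\right) 1\right)^{2} + 347} = \frac{1}{\left(15 \cdot 1\right)^{2} + 347} = \frac{1}{15^{2} + 347} = \frac{1}{225 + 347} = \frac{1}{572}$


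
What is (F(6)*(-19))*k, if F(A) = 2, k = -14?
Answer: 532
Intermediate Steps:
(F(6)*(-19))*k = (2*(-19))*(-14) = -38*(-14) = 532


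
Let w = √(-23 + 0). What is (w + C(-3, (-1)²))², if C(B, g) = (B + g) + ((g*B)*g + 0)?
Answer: (-5 + I*√23)² ≈ 2.0 - 47.958*I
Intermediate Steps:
w = I*√23 (w = √(-23) = I*√23 ≈ 4.7958*I)
C(B, g) = B + g + B*g² (C(B, g) = (B + g) + ((B*g)*g + 0) = (B + g) + (B*g² + 0) = (B + g) + B*g² = B + g + B*g²)
(w + C(-3, (-1)²))² = (I*√23 + (-3 + (-1)² - 3*((-1)²)²))² = (I*√23 + (-3 + 1 - 3*1²))² = (I*√23 + (-3 + 1 - 3*1))² = (I*√23 + (-3 + 1 - 3))² = (I*√23 - 5)² = (-5 + I*√23)²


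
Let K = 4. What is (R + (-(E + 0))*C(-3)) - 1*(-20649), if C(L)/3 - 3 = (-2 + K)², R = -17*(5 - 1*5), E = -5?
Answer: 20754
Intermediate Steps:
R = 0 (R = -17*(5 - 5) = -17*0 = 0)
C(L) = 21 (C(L) = 9 + 3*(-2 + 4)² = 9 + 3*2² = 9 + 3*4 = 9 + 12 = 21)
(R + (-(E + 0))*C(-3)) - 1*(-20649) = (0 - (-5 + 0)*21) - 1*(-20649) = (0 - 1*(-5)*21) + 20649 = (0 + 5*21) + 20649 = (0 + 105) + 20649 = 105 + 20649 = 20754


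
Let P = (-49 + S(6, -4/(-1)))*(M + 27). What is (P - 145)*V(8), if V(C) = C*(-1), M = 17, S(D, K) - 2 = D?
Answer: 15592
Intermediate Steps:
S(D, K) = 2 + D
P = -1804 (P = (-49 + (2 + 6))*(17 + 27) = (-49 + 8)*44 = -41*44 = -1804)
V(C) = -C
(P - 145)*V(8) = (-1804 - 145)*(-1*8) = -1949*(-8) = 15592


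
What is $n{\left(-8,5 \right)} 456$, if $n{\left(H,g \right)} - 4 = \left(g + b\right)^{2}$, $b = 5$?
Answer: $47424$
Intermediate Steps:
$n{\left(H,g \right)} = 4 + \left(5 + g\right)^{2}$ ($n{\left(H,g \right)} = 4 + \left(g + 5\right)^{2} = 4 + \left(5 + g\right)^{2}$)
$n{\left(-8,5 \right)} 456 = \left(4 + \left(5 + 5\right)^{2}\right) 456 = \left(4 + 10^{2}\right) 456 = \left(4 + 100\right) 456 = 104 \cdot 456 = 47424$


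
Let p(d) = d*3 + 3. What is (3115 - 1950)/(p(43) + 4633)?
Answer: 233/953 ≈ 0.24449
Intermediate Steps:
p(d) = 3 + 3*d (p(d) = 3*d + 3 = 3 + 3*d)
(3115 - 1950)/(p(43) + 4633) = (3115 - 1950)/((3 + 3*43) + 4633) = 1165/((3 + 129) + 4633) = 1165/(132 + 4633) = 1165/4765 = 1165*(1/4765) = 233/953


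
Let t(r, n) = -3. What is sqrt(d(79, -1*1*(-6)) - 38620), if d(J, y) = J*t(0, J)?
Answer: 7*I*sqrt(793) ≈ 197.12*I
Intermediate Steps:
d(J, y) = -3*J (d(J, y) = J*(-3) = -3*J)
sqrt(d(79, -1*1*(-6)) - 38620) = sqrt(-3*79 - 38620) = sqrt(-237 - 38620) = sqrt(-38857) = 7*I*sqrt(793)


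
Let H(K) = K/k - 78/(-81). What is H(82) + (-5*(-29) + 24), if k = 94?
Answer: 216790/1269 ≈ 170.84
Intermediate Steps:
H(K) = 26/27 + K/94 (H(K) = K/94 - 78/(-81) = K*(1/94) - 78*(-1/81) = K/94 + 26/27 = 26/27 + K/94)
H(82) + (-5*(-29) + 24) = (26/27 + (1/94)*82) + (-5*(-29) + 24) = (26/27 + 41/47) + (145 + 24) = 2329/1269 + 169 = 216790/1269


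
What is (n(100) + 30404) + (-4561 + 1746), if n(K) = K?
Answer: 27689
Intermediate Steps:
(n(100) + 30404) + (-4561 + 1746) = (100 + 30404) + (-4561 + 1746) = 30504 - 2815 = 27689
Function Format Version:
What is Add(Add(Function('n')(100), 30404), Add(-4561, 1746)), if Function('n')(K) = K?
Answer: 27689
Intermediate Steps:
Add(Add(Function('n')(100), 30404), Add(-4561, 1746)) = Add(Add(100, 30404), Add(-4561, 1746)) = Add(30504, -2815) = 27689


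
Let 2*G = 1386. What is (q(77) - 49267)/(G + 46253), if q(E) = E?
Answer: -24595/23473 ≈ -1.0478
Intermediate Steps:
G = 693 (G = (½)*1386 = 693)
(q(77) - 49267)/(G + 46253) = (77 - 49267)/(693 + 46253) = -49190/46946 = -49190*1/46946 = -24595/23473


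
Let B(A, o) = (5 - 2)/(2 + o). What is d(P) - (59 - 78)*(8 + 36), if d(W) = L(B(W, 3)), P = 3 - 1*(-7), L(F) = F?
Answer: 4183/5 ≈ 836.60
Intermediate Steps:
B(A, o) = 3/(2 + o)
P = 10 (P = 3 + 7 = 10)
d(W) = ⅗ (d(W) = 3/(2 + 3) = 3/5 = 3*(⅕) = ⅗)
d(P) - (59 - 78)*(8 + 36) = ⅗ - (59 - 78)*(8 + 36) = ⅗ - (-19)*44 = ⅗ - 1*(-836) = ⅗ + 836 = 4183/5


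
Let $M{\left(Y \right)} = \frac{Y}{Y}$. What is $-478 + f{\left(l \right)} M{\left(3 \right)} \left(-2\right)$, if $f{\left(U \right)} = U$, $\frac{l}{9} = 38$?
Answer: $-1162$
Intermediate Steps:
$M{\left(Y \right)} = 1$
$l = 342$ ($l = 9 \cdot 38 = 342$)
$-478 + f{\left(l \right)} M{\left(3 \right)} \left(-2\right) = -478 + 342 \cdot 1 \left(-2\right) = -478 + 342 \left(-2\right) = -478 - 684 = -1162$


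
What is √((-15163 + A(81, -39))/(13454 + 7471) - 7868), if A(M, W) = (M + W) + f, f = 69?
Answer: 2*I*√3828181134/1395 ≈ 88.706*I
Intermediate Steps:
A(M, W) = 69 + M + W (A(M, W) = (M + W) + 69 = 69 + M + W)
√((-15163 + A(81, -39))/(13454 + 7471) - 7868) = √((-15163 + (69 + 81 - 39))/(13454 + 7471) - 7868) = √((-15163 + 111)/20925 - 7868) = √(-15052*1/20925 - 7868) = √(-15052/20925 - 7868) = √(-164652952/20925) = 2*I*√3828181134/1395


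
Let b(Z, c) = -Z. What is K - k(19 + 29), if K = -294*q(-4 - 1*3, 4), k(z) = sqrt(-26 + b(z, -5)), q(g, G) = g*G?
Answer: 8232 - I*sqrt(74) ≈ 8232.0 - 8.6023*I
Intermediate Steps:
q(g, G) = G*g
k(z) = sqrt(-26 - z)
K = 8232 (K = -1176*(-4 - 1*3) = -1176*(-4 - 3) = -1176*(-7) = -294*(-28) = 8232)
K - k(19 + 29) = 8232 - sqrt(-26 - (19 + 29)) = 8232 - sqrt(-26 - 1*48) = 8232 - sqrt(-26 - 48) = 8232 - sqrt(-74) = 8232 - I*sqrt(74)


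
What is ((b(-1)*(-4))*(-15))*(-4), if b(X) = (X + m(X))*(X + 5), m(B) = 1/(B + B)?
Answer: 1440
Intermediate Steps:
m(B) = 1/(2*B)
b(X) = (5 + X)*(X + 1/(2*X)) (b(X) = (X + 1/(2*X))*(X + 5) = (X + 1/(2*X))*(5 + X) = (5 + X)*(X + 1/(2*X)))
((b(-1)*(-4))*(-15))*(-4) = (((½ + (-1)² + 5*(-1) + (5/2)/(-1))*(-4))*(-15))*(-4) = (((½ + 1 - 5 + (5/2)*(-1))*(-4))*(-15))*(-4) = (((½ + 1 - 5 - 5/2)*(-4))*(-15))*(-4) = (-6*(-4)*(-15))*(-4) = (24*(-15))*(-4) = -360*(-4) = 1440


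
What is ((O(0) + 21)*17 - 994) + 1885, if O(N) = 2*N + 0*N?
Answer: 1248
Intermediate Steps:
O(N) = 2*N (O(N) = 2*N + 0 = 2*N)
((O(0) + 21)*17 - 994) + 1885 = ((2*0 + 21)*17 - 994) + 1885 = ((0 + 21)*17 - 994) + 1885 = (21*17 - 994) + 1885 = (357 - 994) + 1885 = -637 + 1885 = 1248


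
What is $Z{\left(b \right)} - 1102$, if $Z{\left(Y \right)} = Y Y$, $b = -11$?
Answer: $-981$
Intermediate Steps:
$Z{\left(Y \right)} = Y^{2}$
$Z{\left(b \right)} - 1102 = \left(-11\right)^{2} - 1102 = 121 - 1102 = -981$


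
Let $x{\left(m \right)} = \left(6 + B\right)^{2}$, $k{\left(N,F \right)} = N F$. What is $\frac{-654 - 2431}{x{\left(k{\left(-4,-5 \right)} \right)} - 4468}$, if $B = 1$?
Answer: $\frac{3085}{4419} \approx 0.69812$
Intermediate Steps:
$k{\left(N,F \right)} = F N$
$x{\left(m \right)} = 49$ ($x{\left(m \right)} = \left(6 + 1\right)^{2} = 7^{2} = 49$)
$\frac{-654 - 2431}{x{\left(k{\left(-4,-5 \right)} \right)} - 4468} = \frac{-654 - 2431}{49 - 4468} = - \frac{3085}{-4419} = \left(-3085\right) \left(- \frac{1}{4419}\right) = \frac{3085}{4419}$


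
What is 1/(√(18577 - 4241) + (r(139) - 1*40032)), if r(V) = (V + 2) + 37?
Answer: -19927/794163490 - 8*√14/397081745 ≈ -2.5167e-5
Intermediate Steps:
r(V) = 39 + V (r(V) = (2 + V) + 37 = 39 + V)
1/(√(18577 - 4241) + (r(139) - 1*40032)) = 1/(√(18577 - 4241) + ((39 + 139) - 1*40032)) = 1/(√14336 + (178 - 40032)) = 1/(32*√14 - 39854) = 1/(-39854 + 32*√14)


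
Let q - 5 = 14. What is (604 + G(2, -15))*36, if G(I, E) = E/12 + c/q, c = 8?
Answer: 412569/19 ≈ 21714.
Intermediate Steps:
q = 19 (q = 5 + 14 = 19)
G(I, E) = 8/19 + E/12 (G(I, E) = E/12 + 8/19 = 8/19 + E/12)
(604 + G(2, -15))*36 = (604 + (8/19 + (1/12)*(-15)))*36 = (604 + (8/19 - 5/4))*36 = (604 - 63/76)*36 = (45841/76)*36 = 412569/19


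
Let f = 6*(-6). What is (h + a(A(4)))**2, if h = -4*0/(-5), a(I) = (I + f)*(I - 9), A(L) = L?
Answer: 25600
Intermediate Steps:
f = -36
a(I) = (-36 + I)*(-9 + I) (a(I) = (I - 36)*(I - 9) = (-36 + I)*(-9 + I))
h = 0 (h = 0*(-1/5) = 0)
(h + a(A(4)))**2 = (0 + (324 + 4**2 - 45*4))**2 = (0 + (324 + 16 - 180))**2 = (0 + 160)**2 = 160**2 = 25600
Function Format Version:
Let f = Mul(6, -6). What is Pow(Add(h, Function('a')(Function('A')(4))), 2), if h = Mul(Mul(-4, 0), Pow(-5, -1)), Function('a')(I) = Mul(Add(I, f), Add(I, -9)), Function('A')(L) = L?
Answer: 25600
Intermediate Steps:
f = -36
Function('a')(I) = Mul(Add(-36, I), Add(-9, I)) (Function('a')(I) = Mul(Add(I, -36), Add(I, -9)) = Mul(Add(-36, I), Add(-9, I)))
h = 0 (h = Mul(0, Rational(-1, 5)) = 0)
Pow(Add(h, Function('a')(Function('A')(4))), 2) = Pow(Add(0, Add(324, Pow(4, 2), Mul(-45, 4))), 2) = Pow(Add(0, Add(324, 16, -180)), 2) = Pow(Add(0, 160), 2) = Pow(160, 2) = 25600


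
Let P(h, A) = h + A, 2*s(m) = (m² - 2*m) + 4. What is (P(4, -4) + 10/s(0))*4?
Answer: 20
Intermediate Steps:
s(m) = 2 + m²/2 - m (s(m) = ((m² - 2*m) + 4)/2 = (4 + m² - 2*m)/2 = 2 + m²/2 - m)
P(h, A) = A + h
(P(4, -4) + 10/s(0))*4 = ((-4 + 4) + 10/(2 + (½)*0² - 1*0))*4 = (0 + 10/(2 + (½)*0 + 0))*4 = (0 + 10/(2 + 0 + 0))*4 = (0 + 10/2)*4 = (0 + 10*(½))*4 = (0 + 5)*4 = 5*4 = 20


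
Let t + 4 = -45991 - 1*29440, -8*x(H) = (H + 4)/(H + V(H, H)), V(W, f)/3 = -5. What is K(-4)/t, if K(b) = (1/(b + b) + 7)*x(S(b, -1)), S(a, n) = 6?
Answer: -55/4345056 ≈ -1.2658e-5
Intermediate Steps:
V(W, f) = -15 (V(W, f) = 3*(-5) = -15)
x(H) = -(4 + H)/(8*(-15 + H)) (x(H) = -(H + 4)/(8*(H - 15)) = -(4 + H)/(8*(-15 + H)))
t = -75435 (t = -4 + (-45991 - 1*29440) = -4 + (-45991 - 29440) = -4 - 75431 = -75435)
K(b) = 35/36 + 5/(72*b) (K(b) = (1/(b + b) + 7)*((-4 - 1*6)/(8*(-15 + 6))) = (1/(2*b) + 7)*((⅛)*(-4 - 6)/(-9)) = (1/(2*b) + 7)*((⅛)*(-⅑)*(-10)) = (7 + 1/(2*b))*(5/36) = 35/36 + 5/(72*b))
K(-4)/t = ((5/72)*(1 + 14*(-4))/(-4))/(-75435) = ((5/72)*(-¼)*(1 - 56))*(-1/75435) = ((5/72)*(-¼)*(-55))*(-1/75435) = (275/288)*(-1/75435) = -55/4345056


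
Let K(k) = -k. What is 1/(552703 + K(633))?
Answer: 1/552070 ≈ 1.8114e-6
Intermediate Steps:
1/(552703 + K(633)) = 1/(552703 - 1*633) = 1/(552703 - 633) = 1/552070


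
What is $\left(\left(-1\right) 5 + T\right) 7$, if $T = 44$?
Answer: $273$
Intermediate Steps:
$\left(\left(-1\right) 5 + T\right) 7 = \left(\left(-1\right) 5 + 44\right) 7 = \left(-5 + 44\right) 7 = 39 \cdot 7 = 273$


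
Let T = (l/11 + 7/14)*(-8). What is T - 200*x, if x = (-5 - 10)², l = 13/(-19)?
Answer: -9405732/209 ≈ -45004.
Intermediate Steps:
l = -13/19 (l = 13*(-1/19) = -13/19 ≈ -0.68421)
x = 225 (x = (-15)² = 225)
T = -732/209 (T = (-13/19/11 + 7/14)*(-8) = (-13/19*1/11 + 7*(1/14))*(-8) = (-13/209 + ½)*(-8) = (183/418)*(-8) = -732/209 ≈ -3.5024)
T - 200*x = -732/209 - 200*225 = -732/209 - 45000 = -9405732/209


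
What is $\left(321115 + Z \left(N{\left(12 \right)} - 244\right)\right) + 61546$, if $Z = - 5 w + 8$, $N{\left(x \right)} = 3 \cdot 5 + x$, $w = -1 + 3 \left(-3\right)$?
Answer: $370075$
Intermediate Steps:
$w = -10$ ($w = -1 - 9 = -10$)
$N{\left(x \right)} = 15 + x$
$Z = 58$ ($Z = \left(-5\right) \left(-10\right) + 8 = 50 + 8 = 58$)
$\left(321115 + Z \left(N{\left(12 \right)} - 244\right)\right) + 61546 = \left(321115 + 58 \left(\left(15 + 12\right) - 244\right)\right) + 61546 = \left(321115 + 58 \left(27 - 244\right)\right) + 61546 = \left(321115 + 58 \left(-217\right)\right) + 61546 = \left(321115 - 12586\right) + 61546 = 308529 + 61546 = 370075$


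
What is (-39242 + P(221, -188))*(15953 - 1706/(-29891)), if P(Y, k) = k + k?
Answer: -266083878582/421 ≈ -6.3203e+8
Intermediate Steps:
P(Y, k) = 2*k
(-39242 + P(221, -188))*(15953 - 1706/(-29891)) = (-39242 + 2*(-188))*(15953 - 1706/(-29891)) = (-39242 - 376)*(15953 - 1706*(-1/29891)) = -39618*(15953 + 1706/29891) = -39618*476852829/29891 = -266083878582/421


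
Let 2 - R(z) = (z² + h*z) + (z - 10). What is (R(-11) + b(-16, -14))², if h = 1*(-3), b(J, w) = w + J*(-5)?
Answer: 4225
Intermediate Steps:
b(J, w) = w - 5*J
h = -3
R(z) = 12 - z² + 2*z (R(z) = 2 - ((z² - 3*z) + (z - 10)) = 2 - ((z² - 3*z) + (-10 + z)) = 2 - (-10 + z² - 2*z) = 2 + (10 - z² + 2*z) = 12 - z² + 2*z)
(R(-11) + b(-16, -14))² = ((12 - 1*(-11)² + 2*(-11)) + (-14 - 5*(-16)))² = ((12 - 1*121 - 22) + (-14 + 80))² = ((12 - 121 - 22) + 66)² = (-131 + 66)² = (-65)² = 4225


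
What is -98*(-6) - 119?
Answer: 469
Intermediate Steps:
-98*(-6) - 119 = 588 - 119 = 469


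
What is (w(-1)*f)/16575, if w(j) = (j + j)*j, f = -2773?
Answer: -5546/16575 ≈ -0.33460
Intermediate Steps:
w(j) = 2*j² (w(j) = (2*j)*j = 2*j²)
(w(-1)*f)/16575 = ((2*(-1)²)*(-2773))/16575 = ((2*1)*(-2773))*(1/16575) = (2*(-2773))*(1/16575) = -5546*1/16575 = -5546/16575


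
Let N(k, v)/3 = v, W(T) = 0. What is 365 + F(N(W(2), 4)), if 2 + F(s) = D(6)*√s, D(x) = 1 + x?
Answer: 363 + 14*√3 ≈ 387.25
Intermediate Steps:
N(k, v) = 3*v
F(s) = -2 + 7*√s (F(s) = -2 + (1 + 6)*√s = -2 + 7*√s)
365 + F(N(W(2), 4)) = 365 + (-2 + 7*√(3*4)) = 365 + (-2 + 7*√12) = 365 + (-2 + 7*(2*√3)) = 365 + (-2 + 14*√3) = 363 + 14*√3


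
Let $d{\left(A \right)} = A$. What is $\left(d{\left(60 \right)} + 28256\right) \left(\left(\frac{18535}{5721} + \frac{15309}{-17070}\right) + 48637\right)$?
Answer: $\frac{22416810576948686}{16276245} \approx 1.3773 \cdot 10^{9}$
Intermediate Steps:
$\left(d{\left(60 \right)} + 28256\right) \left(\left(\frac{18535}{5721} + \frac{15309}{-17070}\right) + 48637\right) = \left(60 + 28256\right) \left(\left(\frac{18535}{5721} + \frac{15309}{-17070}\right) + 48637\right) = 28316 \left(\left(18535 \cdot \frac{1}{5721} + 15309 \left(- \frac{1}{17070}\right)\right) + 48637\right) = 28316 \left(\left(\frac{18535}{5721} - \frac{5103}{5690}\right) + 48637\right) = 28316 \left(\frac{76269887}{32552490} + 48637\right) = 28316 \cdot \frac{1583331726017}{32552490} = \frac{22416810576948686}{16276245}$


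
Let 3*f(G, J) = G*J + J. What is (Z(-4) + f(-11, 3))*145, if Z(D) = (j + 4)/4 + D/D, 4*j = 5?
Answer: -17835/16 ≈ -1114.7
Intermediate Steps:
j = 5/4 (j = (¼)*5 = 5/4 ≈ 1.2500)
Z(D) = 37/16 (Z(D) = (5/4 + 4)/4 + D/D = (21/4)*(¼) + 1 = 21/16 + 1 = 37/16)
f(G, J) = J/3 + G*J/3 (f(G, J) = (G*J + J)/3 = (J + G*J)/3 = J/3 + G*J/3)
(Z(-4) + f(-11, 3))*145 = (37/16 + (⅓)*3*(1 - 11))*145 = (37/16 + (⅓)*3*(-10))*145 = (37/16 - 10)*145 = -123/16*145 = -17835/16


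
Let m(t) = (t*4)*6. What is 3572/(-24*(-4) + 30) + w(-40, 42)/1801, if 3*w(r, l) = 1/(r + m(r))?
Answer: 3216585979/113463000 ≈ 28.349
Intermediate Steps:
m(t) = 24*t (m(t) = (4*t)*6 = 24*t)
w(r, l) = 1/(75*r) (w(r, l) = 1/(3*(r + 24*r)) = 1/(3*((25*r))) = (1/(25*r))/3 = 1/(75*r))
3572/(-24*(-4) + 30) + w(-40, 42)/1801 = 3572/(-24*(-4) + 30) + ((1/75)/(-40))/1801 = 3572/(96 + 30) + ((1/75)*(-1/40))*(1/1801) = 3572/126 - 1/3000*1/1801 = 3572*(1/126) - 1/5403000 = 1786/63 - 1/5403000 = 3216585979/113463000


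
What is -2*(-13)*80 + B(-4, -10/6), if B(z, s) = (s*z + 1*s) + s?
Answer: 6250/3 ≈ 2083.3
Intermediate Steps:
B(z, s) = 2*s + s*z (B(z, s) = (s*z + s) + s = (s + s*z) + s = 2*s + s*z)
-2*(-13)*80 + B(-4, -10/6) = -2*(-13)*80 + (-10/6)*(2 - 4) = 26*80 - 10*⅙*(-2) = 2080 - 5/3*(-2) = 2080 + 10/3 = 6250/3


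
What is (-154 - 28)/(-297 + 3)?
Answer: 13/21 ≈ 0.61905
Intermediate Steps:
(-154 - 28)/(-297 + 3) = -182/(-294) = -182*(-1/294) = 13/21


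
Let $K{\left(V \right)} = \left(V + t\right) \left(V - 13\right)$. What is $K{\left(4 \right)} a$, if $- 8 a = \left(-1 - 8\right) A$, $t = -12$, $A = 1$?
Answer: $81$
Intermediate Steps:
$a = \frac{9}{8}$ ($a = - \frac{\left(-1 - 8\right) 1}{8} = - \frac{\left(-9\right) 1}{8} = \left(- \frac{1}{8}\right) \left(-9\right) = \frac{9}{8} \approx 1.125$)
$K{\left(V \right)} = \left(-13 + V\right) \left(-12 + V\right)$ ($K{\left(V \right)} = \left(V - 12\right) \left(V - 13\right) = \left(-12 + V\right) \left(-13 + V\right) = \left(-13 + V\right) \left(-12 + V\right)$)
$K{\left(4 \right)} a = \left(156 + 4^{2} - 100\right) \frac{9}{8} = \left(156 + 16 - 100\right) \frac{9}{8} = 72 \cdot \frac{9}{8} = 81$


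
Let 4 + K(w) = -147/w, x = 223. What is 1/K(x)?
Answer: -223/1039 ≈ -0.21463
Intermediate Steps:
K(w) = -4 - 147/w
1/K(x) = 1/(-4 - 147/223) = 1/(-1039/223) = -223/1039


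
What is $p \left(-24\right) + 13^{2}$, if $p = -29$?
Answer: $865$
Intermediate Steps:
$p \left(-24\right) + 13^{2} = \left(-29\right) \left(-24\right) + 13^{2} = 696 + 169 = 865$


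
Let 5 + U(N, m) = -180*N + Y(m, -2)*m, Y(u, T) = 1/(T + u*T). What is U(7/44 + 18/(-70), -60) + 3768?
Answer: 17173180/4543 ≈ 3780.1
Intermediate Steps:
Y(u, T) = 1/(T + T*u)
U(N, m) = -5 - 180*N - m/(2*(1 + m)) (U(N, m) = -5 + (-180*N + (1/((-2)*(1 + m)))*m) = -5 + (-180*N + (-1/(2*(1 + m)))*m) = -5 + (-180*N - m/(2*(1 + m))) = -5 - 180*N - m/(2*(1 + m)))
U(7/44 + 18/(-70), -60) + 3768 = (-1*(-60) + 10*(1 - 60)*(-1 - 36*(7/44 + 18/(-70))))/(2*(1 - 60)) + 3768 = (½)*(60 + 10*(-59)*(-1 - 36*(7*(1/44) + 18*(-1/70))))/(-59) + 3768 = (½)*(-1/59)*(60 + 10*(-59)*(-1 - 36*(7/44 - 9/35))) + 3768 = (½)*(-1/59)*(60 + 10*(-59)*(-1 - 36*(-151/1540))) + 3768 = (½)*(-1/59)*(60 + 10*(-59)*(-1 + 1359/385)) + 3768 = (½)*(-1/59)*(60 + 10*(-59)*(974/385)) + 3768 = (½)*(-1/59)*(60 - 114932/77) + 3768 = (½)*(-1/59)*(-110312/77) + 3768 = 55156/4543 + 3768 = 17173180/4543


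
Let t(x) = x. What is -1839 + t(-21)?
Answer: -1860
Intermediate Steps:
-1839 + t(-21) = -1839 - 21 = -1860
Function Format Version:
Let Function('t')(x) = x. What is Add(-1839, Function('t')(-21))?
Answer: -1860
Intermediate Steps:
Add(-1839, Function('t')(-21)) = Add(-1839, -21) = -1860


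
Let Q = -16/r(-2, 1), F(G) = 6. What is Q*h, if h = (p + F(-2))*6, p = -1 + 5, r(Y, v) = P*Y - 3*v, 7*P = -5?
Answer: 6720/11 ≈ 610.91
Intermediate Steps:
P = -5/7 (P = (1/7)*(-5) = -5/7 ≈ -0.71429)
r(Y, v) = -3*v - 5*Y/7 (r(Y, v) = -5*Y/7 - 3*v = -3*v - 5*Y/7)
p = 4
h = 60 (h = (4 + 6)*6 = 10*6 = 60)
Q = 112/11 (Q = -16/(-3*1 - 5/7*(-2)) = -16/(-3 + 10/7) = -16/(-11/7) = -16*(-7/11) = 112/11 ≈ 10.182)
Q*h = (112/11)*60 = 6720/11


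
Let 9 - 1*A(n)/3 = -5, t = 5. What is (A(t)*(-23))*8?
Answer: -7728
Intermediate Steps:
A(n) = 42 (A(n) = 27 - 3*(-5) = 27 + 15 = 42)
(A(t)*(-23))*8 = (42*(-23))*8 = -966*8 = -7728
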